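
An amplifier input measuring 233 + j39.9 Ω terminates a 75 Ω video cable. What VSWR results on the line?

VSWR ≈ 3.21

Γ = (Z_L − Z_0)/(Z_L + Z_0) = (158 + j39.9)/(308 + j39.9)
|Γ| = 163/311 = 0.525
VSWR = (1 + |Γ|)/(1 − |Γ|) = 1.52/0.475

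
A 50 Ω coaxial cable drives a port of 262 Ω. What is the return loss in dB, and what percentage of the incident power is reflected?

RL ≈ 3.36 dB; 46.2% of incident power reflected

Γ = (262 − 50)/(262 + 50) = 0.679
RL = −20·log₁₀(0.679) = 3.36 dB
P_refl/P_inc = |Γ|² = 0.462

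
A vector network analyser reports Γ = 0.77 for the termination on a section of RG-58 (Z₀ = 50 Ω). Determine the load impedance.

Z_L ≈ 385 Ω

Z_L = Z_0·(1 + Γ)/(1 − Γ) = 50·(1.77)/(0.23)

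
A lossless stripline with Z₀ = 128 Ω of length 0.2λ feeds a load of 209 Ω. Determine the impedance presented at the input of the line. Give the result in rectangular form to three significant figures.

βl = 2π × 0.2 = 72°
tan(βl) = tan(72°) = 3.08
Z_in = Z_0·(Z_L + jZ_0·tanβl)/(Z_0 + jZ_L·tanβl)
     = 128·(209 + j394)/(128 + j643)

Z_in ≈ 83.4 − j25 Ω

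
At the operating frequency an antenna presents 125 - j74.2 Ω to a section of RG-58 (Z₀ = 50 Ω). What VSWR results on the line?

Γ = (Z_L − Z_0)/(Z_L + Z_0) = (75 − j74.2)/(175 − j74.2)
|Γ| = 106/190 = 0.555
VSWR = (1 + |Γ|)/(1 − |Γ|) = 1.56/0.445

VSWR ≈ 3.49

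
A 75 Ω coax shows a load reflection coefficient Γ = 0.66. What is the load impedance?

Z_L ≈ 366 Ω

Z_L = Z_0·(1 + Γ)/(1 − Γ) = 75·(1.66)/(0.34)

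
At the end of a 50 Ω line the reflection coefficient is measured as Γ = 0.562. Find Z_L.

Z_L ≈ 178 Ω

Z_L = Z_0·(1 + Γ)/(1 − Γ) = 50·(1.56)/(0.438)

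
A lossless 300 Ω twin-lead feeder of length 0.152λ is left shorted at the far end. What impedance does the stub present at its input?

Z_in ≈ +j424 Ω

βl = 2π × 0.152 = 54.7°
tan(βl) = 1.41
For a shorted stub, Z_in = jZ_0·tan(βl)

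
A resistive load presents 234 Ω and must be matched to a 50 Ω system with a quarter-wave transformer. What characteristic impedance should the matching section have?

Z_qwt ≈ 108 Ω

Z_qwt = √(Z_0·R_L) = √(50 × 234) = √11700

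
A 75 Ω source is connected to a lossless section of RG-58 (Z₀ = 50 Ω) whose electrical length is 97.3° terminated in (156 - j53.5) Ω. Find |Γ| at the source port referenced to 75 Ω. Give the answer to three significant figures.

tan(βl) = -7.81
Z_in = Z_0·(Z_L + jZ_0·tanβl)/(Z_0 + jZ_L·tanβl) = 14.9 + j10.9 Ω
Γ_s = (Z_in − Z_s)/(Z_in + Z_s) = (-60.1 + j10.9)/(89.9 + j10.9), |Γ_s| = 0.674

|Γ| ≈ 0.674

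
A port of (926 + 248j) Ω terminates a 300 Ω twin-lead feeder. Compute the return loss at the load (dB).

RL ≈ 5.38 dB

Γ = (626 + j248)/(1226 + j248), |Γ| = 0.538
RL = −20·log₁₀|Γ| = −20·log₁₀(0.538)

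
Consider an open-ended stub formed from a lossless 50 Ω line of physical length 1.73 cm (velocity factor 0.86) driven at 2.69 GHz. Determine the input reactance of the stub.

X_in ≈ -23.4 Ω (capacitive)

λ = v/f = 0.86·c / 2.69 GHz = 0.0959 m
βl = 2π·l/λ = 2π × 0.18 = 64.9°
tan(βl) = 2.14
For an open-ended stub, Z_in = −jZ_0·cot(βl) = −jZ_0/tan(βl)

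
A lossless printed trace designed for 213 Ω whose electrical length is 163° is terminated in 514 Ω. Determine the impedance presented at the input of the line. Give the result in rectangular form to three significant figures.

Z_in ≈ 364 + j203 Ω

tan(βl) = tan(163°) = -0.306
Z_in = Z_0·(Z_L + jZ_0·tanβl)/(Z_0 + jZ_L·tanβl)
     = 213·(514 − j65.1)/(213 − j157)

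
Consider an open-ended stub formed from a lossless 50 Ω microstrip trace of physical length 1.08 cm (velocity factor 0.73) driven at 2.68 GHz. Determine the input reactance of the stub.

X_in ≈ -45.7 Ω (capacitive)

λ = v/f = 0.73·c / 2.68 GHz = 0.0817 m
βl = 2π·l/λ = 2π × 0.132 = 47.6°
tan(βl) = 1.09
For an open-ended stub, Z_in = −jZ_0·cot(βl) = −jZ_0/tan(βl)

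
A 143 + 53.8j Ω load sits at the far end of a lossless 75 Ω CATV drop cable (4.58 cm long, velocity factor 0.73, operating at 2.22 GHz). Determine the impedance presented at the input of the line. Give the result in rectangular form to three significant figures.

Z_in ≈ 97.5 + j68 Ω

λ = v/f = 0.73·c / 2.22 GHz = 0.0986 m
βl = 2π·l/λ = 2π × 0.464 = 167°
tan(βl) = tan(167°) = -0.228
Z_in = Z_0·(Z_L + jZ_0·tanβl)/(Z_0 + jZ_L·tanβl)
     = 75·(143 + j36.7)/(87.3 − j32.6)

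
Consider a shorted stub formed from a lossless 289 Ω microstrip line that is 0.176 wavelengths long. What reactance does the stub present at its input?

βl = 2π × 0.176 = 63.4°
tan(βl) = 1.99
For a shorted stub, Z_in = jZ_0·tan(βl)

X_in ≈ 576 Ω (inductive)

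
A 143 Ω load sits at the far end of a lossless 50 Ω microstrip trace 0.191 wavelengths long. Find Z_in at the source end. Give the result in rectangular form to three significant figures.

Z_in ≈ 19.8 − j16.7 Ω

βl = 2π × 0.191 = 68.8°
tan(βl) = tan(68.8°) = 2.57
Z_in = Z_0·(Z_L + jZ_0·tanβl)/(Z_0 + jZ_L·tanβl)
     = 50·(143 + j129)/(50 + j368)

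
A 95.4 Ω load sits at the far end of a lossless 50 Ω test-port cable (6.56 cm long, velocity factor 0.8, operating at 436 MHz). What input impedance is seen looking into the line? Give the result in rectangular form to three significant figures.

λ = v/f = 0.8·c / 436 MHz = 0.55 m
βl = 2π·l/λ = 2π × 0.119 = 42.9°
tan(βl) = tan(42.9°) = 0.929
Z_in = Z_0·(Z_L + jZ_0·tanβl)/(Z_0 + jZ_L·tanβl)
     = 50·(95.4 + j46.5)/(50 + j88.7)

Z_in ≈ 42.9 − j29.6 Ω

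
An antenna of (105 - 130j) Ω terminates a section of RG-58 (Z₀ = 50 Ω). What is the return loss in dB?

RL ≈ 3.13 dB

Γ = (55 − j130)/(155 − j130), |Γ| = 0.698
RL = −20·log₁₀|Γ| = −20·log₁₀(0.698)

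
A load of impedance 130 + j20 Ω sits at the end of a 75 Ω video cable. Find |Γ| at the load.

Γ = (Z_L − Z_0)/(Z_L + Z_0) = (55 + j20)/(205 + j20)
|Γ| = 58.5/206

|Γ| ≈ 0.284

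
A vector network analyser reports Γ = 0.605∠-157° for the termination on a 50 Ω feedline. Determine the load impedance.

Z_L = Z_0·(1 + Γ)/(1 − Γ) = 50·(0.443 − j0.236)/(1.56 + j0.236)

Z_L ≈ 12.8 − j9.53 Ω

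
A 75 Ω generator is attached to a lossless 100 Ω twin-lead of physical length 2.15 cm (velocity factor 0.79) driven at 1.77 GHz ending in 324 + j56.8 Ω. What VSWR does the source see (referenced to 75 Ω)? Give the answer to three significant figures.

λ = v/f = 0.79·c / 1.77 GHz = 0.134 m
βl = 2π·l/λ = 2π × 0.161 = 57.8°
tan(βl) = 1.59
Z_in = Z_0·(Z_L + jZ_0·tanβl)/(Z_0 + jZ_L·tanβl) = 43.1 − j62.1 Ω
Γ_s = (Z_in − Z_s)/(Z_in + Z_s) = (-31.9 − j62.1)/(118 − j62.1), |Γ_s| = 0.524
VSWR = (1 + |Γ_s|)/(1 − |Γ_s|)

VSWR ≈ 3.2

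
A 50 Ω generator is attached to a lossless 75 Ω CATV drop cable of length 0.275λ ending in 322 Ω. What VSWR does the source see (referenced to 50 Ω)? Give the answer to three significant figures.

βl = 2π × 0.275 = 99°
tan(βl) = -6.31
Z_in = Z_0·(Z_L + jZ_0·tanβl)/(Z_0 + jZ_L·tanβl) = 17.9 + j11.2 Ω
Γ_s = (Z_in − Z_s)/(Z_in + Z_s) = (-32.1 + j11.2)/(67.9 + j11.2), |Γ_s| = 0.494
VSWR = (1 + |Γ_s|)/(1 − |Γ_s|)

VSWR ≈ 2.96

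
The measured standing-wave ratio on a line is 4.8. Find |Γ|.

|Γ| ≈ 0.655

|Γ| = (S − 1)/(S + 1) = (4.8 − 1)/(4.8 + 1) = 3.8/5.8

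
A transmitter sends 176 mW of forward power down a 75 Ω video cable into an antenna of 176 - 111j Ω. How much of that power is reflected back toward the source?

P_reflected ≈ 52.6 mW

|Γ| = |(101 − j111)/(251 − j111)| = 0.547
|Γ|² = 0.299
P_refl = |Γ|²·P_inc = 52.6 mW, P_del = (1 − |Γ|²)·P_inc = 123 mW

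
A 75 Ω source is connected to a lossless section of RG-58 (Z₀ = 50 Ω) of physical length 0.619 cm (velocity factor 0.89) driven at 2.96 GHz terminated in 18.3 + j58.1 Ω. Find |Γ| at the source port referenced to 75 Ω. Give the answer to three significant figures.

λ = v/f = 0.89·c / 2.96 GHz = 0.0902 m
βl = 2π·l/λ = 2π × 0.0686 = 24.7°
tan(βl) = 0.46
Z_in = Z_0·(Z_L + jZ_0·tanβl)/(Z_0 + jZ_L·tanβl) = 90.5 + j142 Ω
Γ_s = (Z_in − Z_s)/(Z_in + Z_s) = (15.5 + j142)/(166 + j142), |Γ_s| = 0.654

|Γ| ≈ 0.654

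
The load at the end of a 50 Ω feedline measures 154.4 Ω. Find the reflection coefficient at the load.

Γ = (Z_L − Z_0)/(Z_L + Z_0) = (154.4 − 50)/(154.4 + 50) = 104.4/204.4

Γ = 0.511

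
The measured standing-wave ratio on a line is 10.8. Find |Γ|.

|Γ| ≈ 0.831

|Γ| = (S − 1)/(S + 1) = (10.8 − 1)/(10.8 + 1) = 9.8/11.8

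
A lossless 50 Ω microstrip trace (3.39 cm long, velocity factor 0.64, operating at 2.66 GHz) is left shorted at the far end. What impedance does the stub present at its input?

Z_in ≈ −j9.65 Ω

λ = v/f = 0.64·c / 2.66 GHz = 0.0722 m
βl = 2π·l/λ = 2π × 0.47 = 169°
tan(βl) = -0.193
For a shorted stub, Z_in = jZ_0·tan(βl)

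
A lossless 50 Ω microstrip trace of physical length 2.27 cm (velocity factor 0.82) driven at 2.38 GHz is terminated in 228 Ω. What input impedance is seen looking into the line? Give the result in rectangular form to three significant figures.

λ = v/f = 0.82·c / 2.38 GHz = 0.103 m
βl = 2π·l/λ = 2π × 0.22 = 79.1°
tan(βl) = tan(79.1°) = 5.17
Z_in = Z_0·(Z_L + jZ_0·tanβl)/(Z_0 + jZ_L·tanβl)
     = 50·(228 + j259)/(50 + j1180)

Z_in ≈ 11.4 − j9.18 Ω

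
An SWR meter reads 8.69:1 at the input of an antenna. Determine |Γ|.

|Γ| ≈ 0.794

|Γ| = (S − 1)/(S + 1) = (8.69 − 1)/(8.69 + 1) = 7.69/9.69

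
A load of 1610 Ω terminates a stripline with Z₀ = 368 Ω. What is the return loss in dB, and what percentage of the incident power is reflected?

Γ = (1610 − 368)/(1610 + 368) = 0.628
RL = −20·log₁₀(0.628) = 4.04 dB
P_refl/P_inc = |Γ|² = 0.394

RL ≈ 4.04 dB; 39.4% of incident power reflected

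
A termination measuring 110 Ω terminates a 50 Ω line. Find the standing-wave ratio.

VSWR ≈ 2.2

Γ = (110 − 50)/(110 + 50) = 0.375
VSWR = (1 + 0.375)/(1 − 0.375)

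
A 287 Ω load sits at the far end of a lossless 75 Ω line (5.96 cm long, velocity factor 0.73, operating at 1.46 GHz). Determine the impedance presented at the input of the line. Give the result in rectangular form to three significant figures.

λ = v/f = 0.73·c / 1.46 GHz = 0.15 m
βl = 2π·l/λ = 2π × 0.397 = 143°
tan(βl) = tan(143°) = -0.752
Z_in = Z_0·(Z_L + jZ_0·tanβl)/(Z_0 + jZ_L·tanβl)
     = 75·(287 − j56.4)/(75 − j216)

Z_in ≈ 48.4 + j82.9 Ω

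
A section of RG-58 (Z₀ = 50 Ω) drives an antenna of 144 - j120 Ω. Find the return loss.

Γ = (94 − j120)/(194 − j120), |Γ| = 0.668
RL = −20·log₁₀|Γ| = −20·log₁₀(0.668)

RL ≈ 3.5 dB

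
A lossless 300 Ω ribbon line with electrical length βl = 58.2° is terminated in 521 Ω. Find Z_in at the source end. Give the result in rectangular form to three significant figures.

tan(βl) = tan(58.2°) = 1.61
Z_in = Z_0·(Z_L + jZ_0·tanβl)/(Z_0 + jZ_L·tanβl)
     = 300·(521 + j484)/(300 + j840)

Z_in ≈ 212 − j110 Ω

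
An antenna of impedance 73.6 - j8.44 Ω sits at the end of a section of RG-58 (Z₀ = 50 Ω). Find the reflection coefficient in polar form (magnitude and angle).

Γ ≈ 0.202 ∠ -15.8°

Γ = (Z_L − Z_0)/(Z_L + Z_0) = (23.6 − j8.44)/(123.6 − j8.44)
|Γ| = 25.1/124 = 0.202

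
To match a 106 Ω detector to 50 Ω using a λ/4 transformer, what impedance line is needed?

Z_qwt ≈ 72.8 Ω

Z_qwt = √(Z_0·R_L) = √(50 × 106) = √5300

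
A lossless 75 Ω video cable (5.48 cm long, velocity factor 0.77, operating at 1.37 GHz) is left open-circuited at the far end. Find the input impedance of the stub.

λ = v/f = 0.77·c / 1.37 GHz = 0.169 m
βl = 2π·l/λ = 2π × 0.325 = 117°
tan(βl) = -1.96
For an open-circuited stub, Z_in = −jZ_0·cot(βl) = −jZ_0/tan(βl)

Z_in ≈ +j38.2 Ω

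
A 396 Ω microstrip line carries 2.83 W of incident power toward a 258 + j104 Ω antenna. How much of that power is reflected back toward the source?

|Γ| = |(-138 + j104)/(654 + j104)| = 0.261
|Γ|² = 0.0681
P_refl = |Γ|²·P_inc = 0.193 W, P_del = (1 − |Γ|²)·P_inc = 2.64 W

P_reflected ≈ 0.193 W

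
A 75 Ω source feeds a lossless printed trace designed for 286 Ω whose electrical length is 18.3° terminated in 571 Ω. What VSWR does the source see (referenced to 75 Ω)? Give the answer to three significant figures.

VSWR ≈ 7.08

tan(βl) = 0.331
Z_in = Z_0·(Z_L + jZ_0·tanβl)/(Z_0 + jZ_L·tanβl) = 441 − j197 Ω
Γ_s = (Z_in − Z_s)/(Z_in + Z_s) = (366 − j197)/(516 − j197), |Γ_s| = 0.752
VSWR = (1 + |Γ_s|)/(1 − |Γ_s|)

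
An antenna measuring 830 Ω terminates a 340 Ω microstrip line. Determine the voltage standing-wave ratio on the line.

VSWR ≈ 2.44

Γ = (830 − 340)/(830 + 340) = 0.419
VSWR = (1 + 0.419)/(1 − 0.419)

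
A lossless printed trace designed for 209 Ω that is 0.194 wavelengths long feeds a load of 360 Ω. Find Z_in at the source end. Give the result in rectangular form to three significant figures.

Z_in ≈ 132 − j48.7 Ω

βl = 2π × 0.194 = 69.8°
tan(βl) = tan(69.8°) = 2.72
Z_in = Z_0·(Z_L + jZ_0·tanβl)/(Z_0 + jZ_L·tanβl)
     = 209·(360 + j569)/(209 + j981)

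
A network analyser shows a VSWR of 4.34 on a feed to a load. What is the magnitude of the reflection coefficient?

|Γ| = (S − 1)/(S + 1) = (4.34 − 1)/(4.34 + 1) = 3.34/5.34

|Γ| ≈ 0.625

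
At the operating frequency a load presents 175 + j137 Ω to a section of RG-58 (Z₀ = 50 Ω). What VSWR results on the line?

VSWR ≈ 5.76

Γ = (Z_L − Z_0)/(Z_L + Z_0) = (125 + j137)/(225 + j137)
|Γ| = 185/263 = 0.704
VSWR = (1 + |Γ|)/(1 − |Γ|) = 1.7/0.296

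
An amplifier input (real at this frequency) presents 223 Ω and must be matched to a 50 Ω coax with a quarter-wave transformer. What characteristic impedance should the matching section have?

Z_qwt = √(Z_0·R_L) = √(50 × 223) = √11150

Z_qwt ≈ 106 Ω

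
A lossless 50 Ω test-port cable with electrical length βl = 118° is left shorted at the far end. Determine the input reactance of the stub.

tan(βl) = -1.88
For a shorted stub, Z_in = jZ_0·tan(βl)

X_in ≈ -94 Ω (capacitive)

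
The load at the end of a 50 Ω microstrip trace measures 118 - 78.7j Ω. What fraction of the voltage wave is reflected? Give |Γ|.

Γ = (Z_L − Z_0)/(Z_L + Z_0) = (68 − j78.7)/(168 − j78.7)
|Γ| = 104/186

|Γ| ≈ 0.561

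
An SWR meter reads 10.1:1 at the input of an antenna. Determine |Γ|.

|Γ| = (S − 1)/(S + 1) = (10.1 − 1)/(10.1 + 1) = 9.1/11.1

|Γ| ≈ 0.82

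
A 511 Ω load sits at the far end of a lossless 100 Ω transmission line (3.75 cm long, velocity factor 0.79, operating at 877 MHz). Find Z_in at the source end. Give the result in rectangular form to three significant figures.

λ = v/f = 0.79·c / 877 MHz = 0.27 m
βl = 2π·l/λ = 2π × 0.139 = 50°
tan(βl) = tan(50°) = 1.19
Z_in = Z_0·(Z_L + jZ_0·tanβl)/(Z_0 + jZ_L·tanβl)
     = 100·(511 + j119)/(100 + j608)

Z_in ≈ 32.5 − j78.7 Ω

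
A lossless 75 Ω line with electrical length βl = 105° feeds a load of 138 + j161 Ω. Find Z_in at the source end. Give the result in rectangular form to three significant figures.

tan(βl) = tan(105°) = -3.73
Z_in = Z_0·(Z_L + jZ_0·tanβl)/(Z_0 + jZ_L·tanβl)
     = 75·(138 − j119)/(676 − j515)

Z_in ≈ 16 − j0.965 Ω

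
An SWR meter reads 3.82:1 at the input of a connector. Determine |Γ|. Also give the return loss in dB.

|Γ| = (S − 1)/(S + 1) = (3.82 − 1)/(3.82 + 1) = 2.82/4.82
RL = −20·log₁₀|Γ| = −20·log₁₀(0.585)

|Γ| ≈ 0.585; return loss ≈ 4.66 dB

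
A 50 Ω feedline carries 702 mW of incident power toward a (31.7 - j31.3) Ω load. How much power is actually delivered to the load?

P_delivered ≈ 581 mW

|Γ| = |(-18.3 − j31.3)/(81.7 − j31.3)| = 0.414
|Γ|² = 0.172
P_refl = |Γ|²·P_inc = 121 mW, P_del = (1 − |Γ|²)·P_inc = 581 mW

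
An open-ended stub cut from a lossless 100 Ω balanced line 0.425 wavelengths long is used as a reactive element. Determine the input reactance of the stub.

X_in ≈ 196 Ω (inductive)

βl = 2π × 0.425 = 153°
tan(βl) = -0.51
For an open-ended stub, Z_in = −jZ_0·cot(βl) = −jZ_0/tan(βl)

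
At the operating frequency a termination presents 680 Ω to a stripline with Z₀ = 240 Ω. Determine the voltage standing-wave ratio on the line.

Γ = (680 − 240)/(680 + 240) = 0.478
VSWR = (1 + 0.478)/(1 − 0.478)

VSWR ≈ 2.83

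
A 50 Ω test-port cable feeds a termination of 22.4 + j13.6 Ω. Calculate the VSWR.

VSWR ≈ 2.43

Γ = (Z_L − Z_0)/(Z_L + Z_0) = (-27.6 + j13.6)/(72.4 + j13.6)
|Γ| = 30.8/73.7 = 0.418
VSWR = (1 + |Γ|)/(1 − |Γ|) = 1.42/0.582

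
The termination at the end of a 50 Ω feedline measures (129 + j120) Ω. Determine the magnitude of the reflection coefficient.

Γ = (Z_L − Z_0)/(Z_L + Z_0) = (79 + j120)/(179 + j120)
|Γ| = 144/216

|Γ| ≈ 0.667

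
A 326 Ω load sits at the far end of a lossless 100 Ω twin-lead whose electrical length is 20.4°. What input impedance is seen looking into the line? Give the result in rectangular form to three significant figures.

Z_in ≈ 150 − j145 Ω

tan(βl) = tan(20.4°) = 0.372
Z_in = Z_0·(Z_L + jZ_0·tanβl)/(Z_0 + jZ_L·tanβl)
     = 100·(326 + j37.2)/(100 + j121)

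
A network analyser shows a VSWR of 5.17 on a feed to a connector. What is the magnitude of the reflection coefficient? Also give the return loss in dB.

|Γ| ≈ 0.676; return loss ≈ 3.4 dB

|Γ| = (S − 1)/(S + 1) = (5.17 − 1)/(5.17 + 1) = 4.17/6.17
RL = −20·log₁₀|Γ| = −20·log₁₀(0.676)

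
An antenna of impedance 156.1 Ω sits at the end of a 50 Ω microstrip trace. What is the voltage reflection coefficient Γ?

Γ = (Z_L − Z_0)/(Z_L + Z_0) = (156.1 − 50)/(156.1 + 50) = 106.1/206.1

Γ = 0.515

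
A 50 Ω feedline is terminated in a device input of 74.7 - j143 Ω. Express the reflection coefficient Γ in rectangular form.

Γ = (Z_L − Z_0)/(Z_L + Z_0) = (24.7 − j143)/(124.7 − j143)

Γ ≈ 0.654 − j0.397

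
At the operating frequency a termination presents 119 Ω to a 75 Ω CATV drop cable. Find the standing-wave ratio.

VSWR ≈ 1.59

Γ = (119 − 75)/(119 + 75) = 0.227
VSWR = (1 + 0.227)/(1 − 0.227)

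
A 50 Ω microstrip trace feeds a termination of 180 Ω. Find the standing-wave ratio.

VSWR ≈ 3.6

Γ = (180 − 50)/(180 + 50) = 0.565
VSWR = (1 + 0.565)/(1 − 0.565)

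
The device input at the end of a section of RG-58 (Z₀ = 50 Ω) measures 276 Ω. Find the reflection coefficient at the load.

Γ = (Z_L − Z_0)/(Z_L + Z_0) = (276 − 50)/(276 + 50) = 226/326

Γ = 0.693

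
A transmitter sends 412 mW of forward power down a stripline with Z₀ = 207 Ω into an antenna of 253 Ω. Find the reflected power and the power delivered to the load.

Γ = (253 − 207)/(253 + 207) = 0.1
|Γ|² = 0.01
P_refl = |Γ|²·P_inc = 4.12 mW, P_del = (1 − |Γ|²)·P_inc = 408 mW

P_reflected ≈ 4.12 mW; P_delivered ≈ 408 mW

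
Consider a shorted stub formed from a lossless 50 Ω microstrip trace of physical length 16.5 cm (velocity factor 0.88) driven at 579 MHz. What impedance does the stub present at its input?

Z_in ≈ −j59 Ω

λ = v/f = 0.88·c / 579 MHz = 0.456 m
βl = 2π·l/λ = 2π × 0.362 = 130°
tan(βl) = -1.18
For a shorted stub, Z_in = jZ_0·tan(βl)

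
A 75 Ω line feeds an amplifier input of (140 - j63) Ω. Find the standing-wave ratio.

Γ = (Z_L − Z_0)/(Z_L + Z_0) = (65 − j63)/(215 − j63)
|Γ| = 90.5/224 = 0.404
VSWR = (1 + |Γ|)/(1 − |Γ|) = 1.4/0.596

VSWR ≈ 2.36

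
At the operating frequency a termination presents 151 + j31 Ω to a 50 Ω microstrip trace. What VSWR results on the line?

Γ = (Z_L − Z_0)/(Z_L + Z_0) = (101 + j31)/(201 + j31)
|Γ| = 106/203 = 0.519
VSWR = (1 + |Γ|)/(1 − |Γ|) = 1.52/0.481

VSWR ≈ 3.16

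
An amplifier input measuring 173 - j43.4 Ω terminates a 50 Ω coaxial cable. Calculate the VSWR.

Γ = (Z_L − Z_0)/(Z_L + Z_0) = (123 − j43.4)/(223 − j43.4)
|Γ| = 130/227 = 0.574
VSWR = (1 + |Γ|)/(1 − |Γ|) = 1.57/0.426

VSWR ≈ 3.7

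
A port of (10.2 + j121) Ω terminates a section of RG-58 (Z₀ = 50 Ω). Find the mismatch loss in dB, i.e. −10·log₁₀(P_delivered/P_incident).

Γ = (-39.8 + j121)/(60.2 + j121), |Γ| = 0.943
|Γ|² = 0.888, so P_del/P_inc = 1 − |Γ|² = 0.112
ML = −10·log₁₀(1 − |Γ|²)

mismatch loss ≈ 9.52 dB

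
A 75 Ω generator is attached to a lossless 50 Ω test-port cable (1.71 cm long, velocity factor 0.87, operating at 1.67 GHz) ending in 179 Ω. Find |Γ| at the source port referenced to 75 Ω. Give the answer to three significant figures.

λ = v/f = 0.87·c / 1.67 GHz = 0.156 m
βl = 2π·l/λ = 2π × 0.109 = 39.4°
tan(βl) = 0.821
Z_in = Z_0·(Z_L + jZ_0·tanβl)/(Z_0 + jZ_L·tanβl) = 31.1 − j50.3 Ω
Γ_s = (Z_in − Z_s)/(Z_in + Z_s) = (-43.9 − j50.3)/(106 − j50.3), |Γ_s| = 0.569

|Γ| ≈ 0.569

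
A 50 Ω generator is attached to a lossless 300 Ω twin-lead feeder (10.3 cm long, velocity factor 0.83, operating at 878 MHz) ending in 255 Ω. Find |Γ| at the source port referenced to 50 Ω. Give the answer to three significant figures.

λ = v/f = 0.83·c / 878 MHz = 0.284 m
βl = 2π·l/λ = 2π × 0.363 = 131°
tan(βl) = -1.16
Z_in = Z_0·(Z_L + jZ_0·tanβl)/(Z_0 + jZ_L·tanβl) = 303 − j49 Ω
Γ_s = (Z_in − Z_s)/(Z_in + Z_s) = (253 − j49)/(353 − j49), |Γ_s| = 0.723

|Γ| ≈ 0.723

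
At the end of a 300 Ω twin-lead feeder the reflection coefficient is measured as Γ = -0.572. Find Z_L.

Z_L ≈ 81.7 Ω

Z_L = Z_0·(1 + Γ)/(1 − Γ) = 300·(0.428)/(1.57)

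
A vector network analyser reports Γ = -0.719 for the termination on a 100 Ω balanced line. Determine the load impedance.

Z_L = Z_0·(1 + Γ)/(1 − Γ) = 100·(0.281)/(1.72)

Z_L ≈ 16.3 Ω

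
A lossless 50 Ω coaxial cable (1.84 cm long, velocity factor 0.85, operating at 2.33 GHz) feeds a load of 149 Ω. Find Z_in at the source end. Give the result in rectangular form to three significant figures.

λ = v/f = 0.85·c / 2.33 GHz = 0.109 m
βl = 2π·l/λ = 2π × 0.168 = 60.5°
tan(βl) = tan(60.5°) = 1.77
Z_in = Z_0·(Z_L + jZ_0·tanβl)/(Z_0 + jZ_L·tanβl)
     = 50·(149 + j88.5)/(50 + j264)

Z_in ≈ 21.4 − j24.2 Ω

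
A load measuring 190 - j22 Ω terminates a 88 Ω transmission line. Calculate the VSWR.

Γ = (Z_L − Z_0)/(Z_L + Z_0) = (102 − j22)/(278 − j22)
|Γ| = 104/279 = 0.374
VSWR = (1 + |Γ|)/(1 − |Γ|) = 1.37/0.626

VSWR ≈ 2.2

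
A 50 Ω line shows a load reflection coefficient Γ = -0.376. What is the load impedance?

Z_L = Z_0·(1 + Γ)/(1 − Γ) = 50·(0.624)/(1.38)

Z_L ≈ 22.7 Ω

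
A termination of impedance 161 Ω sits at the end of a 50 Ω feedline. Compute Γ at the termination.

Γ = 0.526

Γ = (Z_L − Z_0)/(Z_L + Z_0) = (161 − 50)/(161 + 50) = 111/211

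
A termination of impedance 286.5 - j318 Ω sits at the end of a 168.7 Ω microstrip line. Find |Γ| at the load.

Γ = (Z_L − Z_0)/(Z_L + Z_0) = (117.8 − j318)/(455.2 − j318)
|Γ| = 339/555

|Γ| ≈ 0.611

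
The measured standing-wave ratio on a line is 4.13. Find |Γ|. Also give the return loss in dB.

|Γ| ≈ 0.61; return loss ≈ 4.29 dB

|Γ| = (S − 1)/(S + 1) = (4.13 − 1)/(4.13 + 1) = 3.13/5.13
RL = −20·log₁₀|Γ| = −20·log₁₀(0.61)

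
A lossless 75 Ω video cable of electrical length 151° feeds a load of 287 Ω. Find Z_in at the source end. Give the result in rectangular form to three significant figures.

tan(βl) = tan(151°) = -0.554
Z_in = Z_0·(Z_L + jZ_0·tanβl)/(Z_0 + jZ_L·tanβl)
     = 75·(287 − j41.6)/(75 − j159)

Z_in ≈ 68.2 + j103 Ω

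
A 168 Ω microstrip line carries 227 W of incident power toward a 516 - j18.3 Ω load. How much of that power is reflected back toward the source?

|Γ| = |(348 − j18.3)/(684 − j18.3)| = 0.509
|Γ|² = 0.259
P_refl = |Γ|²·P_inc = 58.9 W, P_del = (1 − |Γ|²)·P_inc = 168 W

P_reflected ≈ 58.9 W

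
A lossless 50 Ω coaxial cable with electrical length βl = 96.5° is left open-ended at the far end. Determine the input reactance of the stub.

tan(βl) = -8.78
For an open-ended stub, Z_in = −jZ_0·cot(βl) = −jZ_0/tan(βl)

X_in ≈ 5.7 Ω (inductive)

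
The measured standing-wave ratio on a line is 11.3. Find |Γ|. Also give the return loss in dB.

|Γ| = (S − 1)/(S + 1) = (11.3 − 1)/(11.3 + 1) = 10.3/12.3
RL = −20·log₁₀|Γ| = −20·log₁₀(0.837)

|Γ| ≈ 0.837; return loss ≈ 1.54 dB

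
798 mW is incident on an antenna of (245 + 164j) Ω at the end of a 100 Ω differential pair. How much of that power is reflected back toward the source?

|Γ| = |(145 + j164)/(345 + j164)| = 0.573
|Γ|² = 0.328
P_refl = |Γ|²·P_inc = 262 mW, P_del = (1 − |Γ|²)·P_inc = 536 mW

P_reflected ≈ 262 mW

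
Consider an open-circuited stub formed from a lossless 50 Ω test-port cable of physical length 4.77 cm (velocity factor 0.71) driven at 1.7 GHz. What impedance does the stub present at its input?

Z_in ≈ +j53.7 Ω

λ = v/f = 0.71·c / 1.7 GHz = 0.125 m
βl = 2π·l/λ = 2π × 0.381 = 137°
tan(βl) = -0.931
For an open-circuited stub, Z_in = −jZ_0·cot(βl) = −jZ_0/tan(βl)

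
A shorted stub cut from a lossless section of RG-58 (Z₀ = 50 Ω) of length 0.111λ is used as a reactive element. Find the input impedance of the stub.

Z_in ≈ +j41.9 Ω

βl = 2π × 0.111 = 40°
tan(βl) = 0.838
For a shorted stub, Z_in = jZ_0·tan(βl)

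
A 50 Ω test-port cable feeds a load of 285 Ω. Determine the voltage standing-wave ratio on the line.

For a purely resistive load, VSWR = R_L/Z_0 or Z_0/R_L (whichever > 1) = 285/50

VSWR ≈ 5.7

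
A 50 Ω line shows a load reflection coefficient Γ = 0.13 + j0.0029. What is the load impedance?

Z_L = Z_0·(1 + Γ)/(1 − Γ) = 50·(1.13 + j0.0029)/(0.87 − j0.0029)

Z_L ≈ 64.9 + j0.383 Ω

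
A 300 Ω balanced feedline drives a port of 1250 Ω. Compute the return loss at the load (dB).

RL ≈ 4.25 dB

Γ = (1250 − 300)/(1250 + 300) = 0.613
RL = −20·log₁₀|Γ| = −20·log₁₀(0.613)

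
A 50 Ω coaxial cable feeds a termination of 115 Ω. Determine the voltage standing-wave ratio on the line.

VSWR ≈ 2.3

Γ = (115 − 50)/(115 + 50) = 0.394
VSWR = (1 + 0.394)/(1 − 0.394)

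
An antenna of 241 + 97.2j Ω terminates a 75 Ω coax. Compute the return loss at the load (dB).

RL ≈ 4.7 dB

Γ = (166 + j97.2)/(316 + j97.2), |Γ| = 0.582
RL = −20·log₁₀|Γ| = −20·log₁₀(0.582)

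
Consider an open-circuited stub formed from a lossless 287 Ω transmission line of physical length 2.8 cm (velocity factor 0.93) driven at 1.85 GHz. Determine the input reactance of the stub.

λ = v/f = 0.93·c / 1.85 GHz = 0.151 m
βl = 2π·l/λ = 2π × 0.186 = 66.8°
tan(βl) = 2.34
For an open-circuited stub, Z_in = −jZ_0·cot(βl) = −jZ_0/tan(βl)

X_in ≈ -123 Ω (capacitive)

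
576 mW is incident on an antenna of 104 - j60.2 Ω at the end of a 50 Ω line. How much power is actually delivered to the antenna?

P_delivered ≈ 438 mW

|Γ| = |(54 − j60.2)/(154 − j60.2)| = 0.489
|Γ|² = 0.239
P_refl = |Γ|²·P_inc = 138 mW, P_del = (1 − |Γ|²)·P_inc = 438 mW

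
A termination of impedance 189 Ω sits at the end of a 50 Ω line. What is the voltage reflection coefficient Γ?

Γ = (Z_L − Z_0)/(Z_L + Z_0) = (189 − 50)/(189 + 50) = 139/239

Γ = 0.582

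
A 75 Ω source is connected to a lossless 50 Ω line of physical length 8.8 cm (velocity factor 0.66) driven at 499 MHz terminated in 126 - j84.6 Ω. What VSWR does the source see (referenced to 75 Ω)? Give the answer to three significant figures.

λ = v/f = 0.66·c / 499 MHz = 0.397 m
βl = 2π·l/λ = 2π × 0.222 = 79.8°
tan(βl) = 5.58
Z_in = Z_0·(Z_L + jZ_0·tanβl)/(Z_0 + jZ_L·tanβl) = 13.2 + j0.841 Ω
Γ_s = (Z_in − Z_s)/(Z_in + Z_s) = (-61.8 + j0.841)/(88.2 + j0.841), |Γ_s| = 0.701
VSWR = (1 + |Γ_s|)/(1 − |Γ_s|)

VSWR ≈ 5.68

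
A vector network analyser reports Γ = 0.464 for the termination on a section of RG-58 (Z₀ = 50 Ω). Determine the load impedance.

Z_L ≈ 137 Ω

Z_L = Z_0·(1 + Γ)/(1 − Γ) = 50·(1.46)/(0.536)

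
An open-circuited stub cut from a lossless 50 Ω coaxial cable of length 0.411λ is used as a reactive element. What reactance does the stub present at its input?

X_in ≈ 79.9 Ω (inductive)

βl = 2π × 0.411 = 148°
tan(βl) = -0.626
For an open-circuited stub, Z_in = −jZ_0·cot(βl) = −jZ_0/tan(βl)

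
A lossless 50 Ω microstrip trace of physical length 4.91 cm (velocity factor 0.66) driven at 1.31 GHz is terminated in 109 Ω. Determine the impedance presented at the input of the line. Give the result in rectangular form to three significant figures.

Z_in ≈ 27.4 + j19 Ω

λ = v/f = 0.66·c / 1.31 GHz = 0.151 m
βl = 2π·l/λ = 2π × 0.325 = 117°
tan(βl) = tan(117°) = -1.97
Z_in = Z_0·(Z_L + jZ_0·tanβl)/(Z_0 + jZ_L·tanβl)
     = 50·(109 − j98.4)/(50 − j214)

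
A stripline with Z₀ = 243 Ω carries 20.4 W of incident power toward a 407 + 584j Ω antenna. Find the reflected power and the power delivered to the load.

|Γ| = |(164 + j584)/(650 + j584)| = 0.694
|Γ|² = 0.482
P_refl = |Γ|²·P_inc = 9.83 W, P_del = (1 − |Γ|²)·P_inc = 10.6 W

P_reflected ≈ 9.83 W; P_delivered ≈ 10.6 W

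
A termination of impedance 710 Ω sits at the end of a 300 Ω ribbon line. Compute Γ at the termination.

Γ = (Z_L − Z_0)/(Z_L + Z_0) = (710 − 300)/(710 + 300) = 410/1010

Γ = 0.406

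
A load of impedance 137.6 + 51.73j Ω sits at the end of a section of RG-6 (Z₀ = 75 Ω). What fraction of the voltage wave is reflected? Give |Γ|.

Γ = (Z_L − Z_0)/(Z_L + Z_0) = (62.6 + j51.73)/(212.6 + j51.73)
|Γ| = 81.2/219

|Γ| ≈ 0.371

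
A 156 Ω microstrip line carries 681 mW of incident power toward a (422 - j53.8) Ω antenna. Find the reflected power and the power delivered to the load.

P_reflected ≈ 149 mW; P_delivered ≈ 532 mW

|Γ| = |(266 − j53.8)/(578 − j53.8)| = 0.468
|Γ|² = 0.219
P_refl = |Γ|²·P_inc = 149 mW, P_del = (1 − |Γ|²)·P_inc = 532 mW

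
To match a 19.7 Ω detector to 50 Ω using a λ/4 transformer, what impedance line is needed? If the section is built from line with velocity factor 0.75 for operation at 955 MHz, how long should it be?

Z_qwt ≈ 31.4 Ω; length ≈ 5.89 cm

Z_qwt = √(Z_0·R_L) = √(50 × 19.7) = √985
λ = 0.75·c/f = 0.236 m, so l = λ/4 = 0.0589 m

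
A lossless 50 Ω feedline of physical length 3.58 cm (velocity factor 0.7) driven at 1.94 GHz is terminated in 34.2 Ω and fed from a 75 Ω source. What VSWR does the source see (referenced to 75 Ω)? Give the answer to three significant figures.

VSWR ≈ 1.48

λ = v/f = 0.7·c / 1.94 GHz = 0.108 m
βl = 2π·l/λ = 2π × 0.331 = 119°
tan(βl) = -1.8
Z_in = Z_0·(Z_L + jZ_0·tanβl)/(Z_0 + jZ_L·tanβl) = 57.6 − j19 Ω
Γ_s = (Z_in − Z_s)/(Z_in + Z_s) = (-17.4 − j19)/(133 − j19), |Γ_s| = 0.192
VSWR = (1 + |Γ_s|)/(1 − |Γ_s|)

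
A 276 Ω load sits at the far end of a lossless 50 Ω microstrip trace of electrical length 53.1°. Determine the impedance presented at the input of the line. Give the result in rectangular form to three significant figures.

Z_in ≈ 13.9 − j35.6 Ω

tan(βl) = tan(53.1°) = 1.33
Z_in = Z_0·(Z_L + jZ_0·tanβl)/(Z_0 + jZ_L·tanβl)
     = 50·(276 + j66.6)/(50 + j368)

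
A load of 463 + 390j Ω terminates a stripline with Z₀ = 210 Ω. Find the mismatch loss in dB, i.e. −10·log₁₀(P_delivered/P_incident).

Γ = (253 + j390)/(673 + j390), |Γ| = 0.598
|Γ|² = 0.357, so P_del/P_inc = 1 − |Γ|² = 0.643
ML = −10·log₁₀(1 − |Γ|²)

mismatch loss ≈ 1.92 dB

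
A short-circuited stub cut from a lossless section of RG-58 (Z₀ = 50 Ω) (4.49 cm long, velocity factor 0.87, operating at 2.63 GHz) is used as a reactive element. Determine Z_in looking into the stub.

λ = v/f = 0.87·c / 2.63 GHz = 0.0992 m
βl = 2π·l/λ = 2π × 0.452 = 163°
tan(βl) = -0.308
For a short-circuited stub, Z_in = jZ_0·tan(βl)

Z_in ≈ −j15.4 Ω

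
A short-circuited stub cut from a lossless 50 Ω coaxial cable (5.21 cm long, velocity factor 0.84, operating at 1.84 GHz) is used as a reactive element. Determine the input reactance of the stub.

X_in ≈ -46.7 Ω (capacitive)

λ = v/f = 0.84·c / 1.84 GHz = 0.137 m
βl = 2π·l/λ = 2π × 0.38 = 137°
tan(βl) = -0.934
For a short-circuited stub, Z_in = jZ_0·tan(βl)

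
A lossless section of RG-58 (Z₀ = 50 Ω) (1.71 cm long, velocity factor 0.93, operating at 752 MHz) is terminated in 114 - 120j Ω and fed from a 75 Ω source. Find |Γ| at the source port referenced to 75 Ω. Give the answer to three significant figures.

|Γ| ≈ 0.63

λ = v/f = 0.93·c / 752 MHz = 0.371 m
βl = 2π·l/λ = 2π × 0.0461 = 16.6°
tan(βl) = 0.298
Z_in = Z_0·(Z_L + jZ_0·tanβl)/(Z_0 + jZ_L·tanβl) = 36.5 − j75.7 Ω
Γ_s = (Z_in − Z_s)/(Z_in + Z_s) = (-38.5 − j75.7)/(111 − j75.7), |Γ_s| = 0.63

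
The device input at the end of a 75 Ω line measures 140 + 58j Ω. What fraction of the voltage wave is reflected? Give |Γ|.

Γ = (Z_L − Z_0)/(Z_L + Z_0) = (65 + j58)/(215 + j58)
|Γ| = 87.1/223

|Γ| ≈ 0.391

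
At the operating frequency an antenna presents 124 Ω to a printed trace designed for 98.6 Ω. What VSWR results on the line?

Γ = (124 − 98.6)/(124 + 98.6) = 0.114
VSWR = (1 + 0.114)/(1 − 0.114)

VSWR ≈ 1.26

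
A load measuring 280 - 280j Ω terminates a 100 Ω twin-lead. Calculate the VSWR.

VSWR ≈ 5.78

Γ = (Z_L − Z_0)/(Z_L + Z_0) = (180 − j280)/(380 − j280)
|Γ| = 333/472 = 0.705
VSWR = (1 + |Γ|)/(1 − |Γ|) = 1.71/0.295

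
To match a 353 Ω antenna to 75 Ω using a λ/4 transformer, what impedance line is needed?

Z_qwt ≈ 163 Ω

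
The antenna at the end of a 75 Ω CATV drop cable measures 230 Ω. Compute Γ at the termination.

Γ = 0.508

Γ = (Z_L − Z_0)/(Z_L + Z_0) = (230 − 75)/(230 + 75) = 155/305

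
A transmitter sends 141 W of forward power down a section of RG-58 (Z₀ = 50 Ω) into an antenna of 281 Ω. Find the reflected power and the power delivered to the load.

P_reflected ≈ 68.7 W; P_delivered ≈ 72.3 W

Γ = (281 − 50)/(281 + 50) = 0.698
|Γ|² = 0.487
P_refl = |Γ|²·P_inc = 68.7 W, P_del = (1 − |Γ|²)·P_inc = 72.3 W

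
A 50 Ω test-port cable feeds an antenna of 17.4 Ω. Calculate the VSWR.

For a purely resistive load, VSWR = R_L/Z_0 or Z_0/R_L (whichever > 1) = 50/17.4

VSWR ≈ 2.87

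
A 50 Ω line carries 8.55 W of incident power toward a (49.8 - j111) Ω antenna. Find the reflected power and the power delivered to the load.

P_reflected ≈ 4.73 W; P_delivered ≈ 3.82 W

|Γ| = |(-0.2 − j111)/(99.8 − j111)| = 0.744
|Γ|² = 0.553
P_refl = |Γ|²·P_inc = 4.73 W, P_del = (1 − |Γ|²)·P_inc = 3.82 W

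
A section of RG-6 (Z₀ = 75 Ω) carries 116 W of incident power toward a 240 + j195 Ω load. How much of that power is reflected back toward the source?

P_reflected ≈ 55.1 W

|Γ| = |(165 + j195)/(315 + j195)| = 0.689
|Γ|² = 0.475
P_refl = |Γ|²·P_inc = 55.1 W, P_del = (1 − |Γ|²)·P_inc = 60.9 W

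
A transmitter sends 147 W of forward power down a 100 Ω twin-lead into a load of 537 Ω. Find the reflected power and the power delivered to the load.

Γ = (537 − 100)/(537 + 100) = 0.686
|Γ|² = 0.471
P_refl = |Γ|²·P_inc = 69.2 W, P_del = (1 − |Γ|²)·P_inc = 77.8 W

P_reflected ≈ 69.2 W; P_delivered ≈ 77.8 W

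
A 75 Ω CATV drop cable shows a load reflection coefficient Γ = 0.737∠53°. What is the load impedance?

Z_L ≈ 52.2 + j135 Ω

Z_L = Z_0·(1 + Γ)/(1 − Γ) = 75·(1.44 + j0.589)/(0.556 − j0.589)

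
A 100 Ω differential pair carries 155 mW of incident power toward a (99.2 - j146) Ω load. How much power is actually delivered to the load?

|Γ| = |(-0.8 − j146)/(199.2 − j146)| = 0.591
|Γ|² = 0.349
P_refl = |Γ|²·P_inc = 54.2 mW, P_del = (1 − |Γ|²)·P_inc = 101 mW

P_delivered ≈ 101 mW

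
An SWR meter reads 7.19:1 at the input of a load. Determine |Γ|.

|Γ| ≈ 0.756

|Γ| = (S − 1)/(S + 1) = (7.19 − 1)/(7.19 + 1) = 6.19/8.19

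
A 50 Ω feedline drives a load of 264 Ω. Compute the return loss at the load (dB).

RL ≈ 3.33 dB

Γ = (264 − 50)/(264 + 50) = 0.682
RL = −20·log₁₀|Γ| = −20·log₁₀(0.682)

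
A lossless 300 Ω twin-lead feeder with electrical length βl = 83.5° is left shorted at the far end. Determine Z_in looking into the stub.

Z_in ≈ +j2630 Ω

tan(βl) = 8.78
For a shorted stub, Z_in = jZ_0·tan(βl)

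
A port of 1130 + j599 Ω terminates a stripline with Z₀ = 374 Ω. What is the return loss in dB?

Γ = (756 + j599)/(1504 + j599), |Γ| = 0.596
RL = −20·log₁₀|Γ| = −20·log₁₀(0.596)

RL ≈ 4.5 dB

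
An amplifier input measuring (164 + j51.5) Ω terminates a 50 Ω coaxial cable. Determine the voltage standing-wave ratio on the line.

VSWR ≈ 3.63

Γ = (Z_L − Z_0)/(Z_L + Z_0) = (114 + j51.5)/(214 + j51.5)
|Γ| = 125/220 = 0.568
VSWR = (1 + |Γ|)/(1 − |Γ|) = 1.57/0.432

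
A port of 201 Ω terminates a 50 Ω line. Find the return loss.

Γ = (201 − 50)/(201 + 50) = 0.602
RL = −20·log₁₀|Γ| = −20·log₁₀(0.602)

RL ≈ 4.41 dB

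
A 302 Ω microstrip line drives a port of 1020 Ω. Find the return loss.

RL ≈ 5.3 dB

Γ = (1020 − 302)/(1020 + 302) = 0.543
RL = −20·log₁₀|Γ| = −20·log₁₀(0.543)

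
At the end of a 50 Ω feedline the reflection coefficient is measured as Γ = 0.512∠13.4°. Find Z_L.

Z_L ≈ 139 + j44.6 Ω

Z_L = Z_0·(1 + Γ)/(1 − Γ) = 50·(1.5 + j0.119)/(0.502 − j0.119)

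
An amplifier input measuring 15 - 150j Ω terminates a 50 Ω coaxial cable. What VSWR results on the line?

Γ = (Z_L − Z_0)/(Z_L + Z_0) = (-35 − j150)/(65 − j150)
|Γ| = 154/163 = 0.942
VSWR = (1 + |Γ|)/(1 − |Γ|) = 1.94/0.0578

VSWR ≈ 33.6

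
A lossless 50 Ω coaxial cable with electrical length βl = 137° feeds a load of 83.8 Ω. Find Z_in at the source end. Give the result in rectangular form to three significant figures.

tan(βl) = tan(137°) = -0.933
Z_in = Z_0·(Z_L + jZ_0·tanβl)/(Z_0 + jZ_L·tanβl)
     = 50·(83.8 − j46.6)/(50 − j78.1)

Z_in ≈ 45.5 + j24.5 Ω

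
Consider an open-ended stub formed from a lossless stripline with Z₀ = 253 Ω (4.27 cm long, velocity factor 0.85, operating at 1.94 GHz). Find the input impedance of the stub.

λ = v/f = 0.85·c / 1.94 GHz = 0.131 m
βl = 2π·l/λ = 2π × 0.325 = 117°
tan(βl) = -1.97
For an open-ended stub, Z_in = −jZ_0·cot(βl) = −jZ_0/tan(βl)

Z_in ≈ +j129 Ω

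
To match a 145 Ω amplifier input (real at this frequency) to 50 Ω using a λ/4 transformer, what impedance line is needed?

Z_qwt = √(Z_0·R_L) = √(50 × 145) = √7250

Z_qwt ≈ 85.1 Ω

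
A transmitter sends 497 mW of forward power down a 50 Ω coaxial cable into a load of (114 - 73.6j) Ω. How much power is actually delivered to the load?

|Γ| = |(64 − j73.6)/(164 − j73.6)| = 0.543
|Γ|² = 0.294
P_refl = |Γ|²·P_inc = 146 mW, P_del = (1 − |Γ|²)·P_inc = 351 mW

P_delivered ≈ 351 mW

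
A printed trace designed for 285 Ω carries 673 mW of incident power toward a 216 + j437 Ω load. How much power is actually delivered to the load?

|Γ| = |(-69 + j437)/(501 + j437)| = 0.665
|Γ|² = 0.443
P_refl = |Γ|²·P_inc = 298 mW, P_del = (1 − |Γ|²)·P_inc = 375 mW

P_delivered ≈ 375 mW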